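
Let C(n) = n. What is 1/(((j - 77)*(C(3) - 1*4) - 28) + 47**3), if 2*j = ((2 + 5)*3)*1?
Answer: 2/207723 ≈ 9.6282e-6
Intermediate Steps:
j = 21/2 (j = (((2 + 5)*3)*1)/2 = ((7*3)*1)/2 = (21*1)/2 = (1/2)*21 = 21/2 ≈ 10.500)
1/(((j - 77)*(C(3) - 1*4) - 28) + 47**3) = 1/(((21/2 - 77)*(3 - 1*4) - 28) + 47**3) = 1/((-133*(3 - 4)/2 - 28) + 103823) = 1/((-133/2*(-1) - 28) + 103823) = 1/((133/2 - 28) + 103823) = 1/(77/2 + 103823) = 1/(207723/2) = 2/207723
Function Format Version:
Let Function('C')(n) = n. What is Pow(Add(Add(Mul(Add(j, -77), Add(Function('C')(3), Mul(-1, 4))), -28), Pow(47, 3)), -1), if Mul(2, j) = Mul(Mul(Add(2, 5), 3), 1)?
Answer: Rational(2, 207723) ≈ 9.6282e-6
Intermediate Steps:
j = Rational(21, 2) (j = Mul(Rational(1, 2), Mul(Mul(Add(2, 5), 3), 1)) = Mul(Rational(1, 2), Mul(Mul(7, 3), 1)) = Mul(Rational(1, 2), Mul(21, 1)) = Mul(Rational(1, 2), 21) = Rational(21, 2) ≈ 10.500)
Pow(Add(Add(Mul(Add(j, -77), Add(Function('C')(3), Mul(-1, 4))), -28), Pow(47, 3)), -1) = Pow(Add(Add(Mul(Add(Rational(21, 2), -77), Add(3, Mul(-1, 4))), -28), Pow(47, 3)), -1) = Pow(Add(Add(Mul(Rational(-133, 2), Add(3, -4)), -28), 103823), -1) = Pow(Add(Add(Mul(Rational(-133, 2), -1), -28), 103823), -1) = Pow(Add(Add(Rational(133, 2), -28), 103823), -1) = Pow(Add(Rational(77, 2), 103823), -1) = Pow(Rational(207723, 2), -1) = Rational(2, 207723)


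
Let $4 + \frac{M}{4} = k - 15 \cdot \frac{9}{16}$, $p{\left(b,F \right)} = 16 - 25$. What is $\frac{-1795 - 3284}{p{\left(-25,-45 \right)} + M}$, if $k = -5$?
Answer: $\frac{6772}{105} \approx 64.495$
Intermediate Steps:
$p{\left(b,F \right)} = -9$ ($p{\left(b,F \right)} = 16 - 25 = -9$)
$M = - \frac{279}{4}$ ($M = -16 + 4 \left(-5 - 15 \cdot \frac{9}{16}\right) = -16 + 4 \left(-5 - 15 \cdot 9 \cdot \frac{1}{16}\right) = -16 + 4 \left(-5 - \frac{135}{16}\right) = -16 + 4 \left(- \frac{215}{16}\right) = -16 - \frac{215}{4} = - \frac{279}{4} \approx -69.75$)
$\frac{-1795 - 3284}{p{\left(-25,-45 \right)} + M} = \frac{-1795 - 3284}{-9 - \frac{279}{4}} = - \frac{5079}{- \frac{315}{4}} = \left(-5079\right) \left(- \frac{4}{315}\right) = \frac{6772}{105}$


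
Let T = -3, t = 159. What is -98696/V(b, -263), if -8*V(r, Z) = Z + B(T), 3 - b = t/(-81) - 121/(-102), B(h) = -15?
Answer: -394784/139 ≈ -2840.2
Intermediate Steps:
b = 3467/918 (b = 3 - (159/(-81) - 121/(-102)) = 3 - (159*(-1/81) - 121*(-1/102)) = 3 - (-53/27 + 121/102) = 3 - 1*(-713/918) = 3 + 713/918 = 3467/918 ≈ 3.7767)
V(r, Z) = 15/8 - Z/8 (V(r, Z) = -(Z - 15)/8 = -(-15 + Z)/8 = 15/8 - Z/8)
-98696/V(b, -263) = -98696/(15/8 - ⅛*(-263)) = -98696/(15/8 + 263/8) = -98696/139/4 = -98696*4/139 = -394784/139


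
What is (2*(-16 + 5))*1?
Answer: -22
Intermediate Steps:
(2*(-16 + 5))*1 = (2*(-11))*1 = -22*1 = -22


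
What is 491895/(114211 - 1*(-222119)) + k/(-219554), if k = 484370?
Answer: -610118303/820473298 ≈ -0.74362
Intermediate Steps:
491895/(114211 - 1*(-222119)) + k/(-219554) = 491895/(114211 - 1*(-222119)) + 484370/(-219554) = 491895/(114211 + 222119) + 484370*(-1/219554) = 491895/336330 - 242185/109777 = 491895*(1/336330) - 242185/109777 = 10931/7474 - 242185/109777 = -610118303/820473298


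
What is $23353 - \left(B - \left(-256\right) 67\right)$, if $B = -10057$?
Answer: $16258$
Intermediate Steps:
$23353 - \left(B - \left(-256\right) 67\right) = 23353 - \left(-10057 - \left(-256\right) 67\right) = 23353 - \left(-10057 - -17152\right) = 23353 - \left(-10057 + 17152\right) = 23353 - 7095 = 16258$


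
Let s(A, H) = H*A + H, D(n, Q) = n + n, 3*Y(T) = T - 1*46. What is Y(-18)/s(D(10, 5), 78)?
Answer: -32/2457 ≈ -0.013024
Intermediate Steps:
Y(T) = -46/3 + T/3 (Y(T) = (T - 1*46)/3 = (T - 46)/3 = (-46 + T)/3 = -46/3 + T/3)
D(n, Q) = 2*n
s(A, H) = H + A*H (s(A, H) = A*H + H = H + A*H)
Y(-18)/s(D(10, 5), 78) = (-46/3 + (⅓)*(-18))/((78*(1 + 2*10))) = (-46/3 - 6)/((78*(1 + 20))) = -64/(3*(78*21)) = -64/3/1638 = -64/3*1/1638 = -32/2457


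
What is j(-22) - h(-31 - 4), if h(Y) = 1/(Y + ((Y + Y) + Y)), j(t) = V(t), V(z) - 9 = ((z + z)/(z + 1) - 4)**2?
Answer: 111443/8820 ≈ 12.635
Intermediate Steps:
V(z) = 9 + (-4 + 2*z/(1 + z))**2 (V(z) = 9 + ((z + z)/(z + 1) - 4)**2 = 9 + ((2*z)/(1 + z) - 4)**2 = 9 + (2*z/(1 + z) - 4)**2 = 9 + (-4 + 2*z/(1 + z))**2)
j(t) = 9 + 4*(2 + t)**2/(1 + t)**2
h(Y) = 1/(4*Y) (h(Y) = 1/(Y + (2*Y + Y)) = 1/(Y + 3*Y) = 1/(4*Y))
j(-22) - h(-31 - 4) = (9 + 4*(2 - 22)**2/(1 - 22)**2) - 1/(4*(-31 - 4)) = (9 + 4*(-20)**2/(-21)**2) - 1/(4*(-35)) = (9 + 4*(1/441)*400) - (-1)/(4*35) = (9 + 1600/441) - 1*(-1/140) = 5569/441 + 1/140 = 111443/8820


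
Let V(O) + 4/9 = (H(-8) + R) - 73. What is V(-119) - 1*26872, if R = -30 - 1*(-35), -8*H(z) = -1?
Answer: -1939703/72 ≈ -26940.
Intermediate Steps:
H(z) = 1/8 (H(z) = -1/8*(-1) = 1/8)
R = 5 (R = -30 + 35 = 5)
V(O) = -4919/72 (V(O) = -4/9 + ((1/8 + 5) - 73) = -4/9 + (41/8 - 73) = -4/9 - 543/8 = -4919/72)
V(-119) - 1*26872 = -4919/72 - 1*26872 = -4919/72 - 26872 = -1939703/72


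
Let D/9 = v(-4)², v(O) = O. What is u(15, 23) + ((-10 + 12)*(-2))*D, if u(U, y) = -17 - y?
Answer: -616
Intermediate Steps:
D = 144 (D = 9*(-4)² = 9*16 = 144)
u(15, 23) + ((-10 + 12)*(-2))*D = (-17 - 1*23) + ((-10 + 12)*(-2))*144 = (-17 - 23) + (2*(-2))*144 = -40 - 4*144 = -40 - 576 = -616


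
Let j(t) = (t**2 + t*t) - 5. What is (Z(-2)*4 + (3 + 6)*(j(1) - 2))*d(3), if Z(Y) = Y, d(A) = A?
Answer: -159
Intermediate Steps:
j(t) = -5 + 2*t**2 (j(t) = (t**2 + t**2) - 5 = 2*t**2 - 5 = -5 + 2*t**2)
(Z(-2)*4 + (3 + 6)*(j(1) - 2))*d(3) = (-2*4 + (3 + 6)*((-5 + 2*1**2) - 2))*3 = (-8 + 9*((-5 + 2*1) - 2))*3 = (-8 + 9*((-5 + 2) - 2))*3 = (-8 + 9*(-3 - 2))*3 = (-8 + 9*(-5))*3 = (-8 - 45)*3 = -53*3 = -159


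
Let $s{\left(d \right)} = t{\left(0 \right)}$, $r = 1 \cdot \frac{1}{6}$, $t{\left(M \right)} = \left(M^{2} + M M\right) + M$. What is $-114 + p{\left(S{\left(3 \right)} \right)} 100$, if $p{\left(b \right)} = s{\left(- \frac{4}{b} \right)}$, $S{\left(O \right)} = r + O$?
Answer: $-114$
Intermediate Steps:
$t{\left(M \right)} = M + 2 M^{2}$ ($t{\left(M \right)} = \left(M^{2} + M^{2}\right) + M = 2 M^{2} + M = M + 2 M^{2}$)
$r = \frac{1}{6}$ ($r = 1 \cdot \frac{1}{6} = \frac{1}{6} \approx 0.16667$)
$s{\left(d \right)} = 0$ ($s{\left(d \right)} = 0 \left(1 + 2 \cdot 0\right) = 0 \left(1 + 0\right) = 0 \cdot 1 = 0$)
$S{\left(O \right)} = \frac{1}{6} + O$
$p{\left(b \right)} = 0$
$-114 + p{\left(S{\left(3 \right)} \right)} 100 = -114 + 0 \cdot 100 = -114 + 0 = -114$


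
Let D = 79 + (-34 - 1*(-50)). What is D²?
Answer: 9025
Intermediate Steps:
D = 95 (D = 79 + (-34 + 50) = 79 + 16 = 95)
D² = 95² = 9025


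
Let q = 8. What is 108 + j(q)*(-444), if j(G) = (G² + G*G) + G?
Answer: -60276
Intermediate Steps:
j(G) = G + 2*G² (j(G) = (G² + G²) + G = 2*G² + G = G + 2*G²)
108 + j(q)*(-444) = 108 + (8*(1 + 2*8))*(-444) = 108 + (8*(1 + 16))*(-444) = 108 + (8*17)*(-444) = 108 + 136*(-444) = 108 - 60384 = -60276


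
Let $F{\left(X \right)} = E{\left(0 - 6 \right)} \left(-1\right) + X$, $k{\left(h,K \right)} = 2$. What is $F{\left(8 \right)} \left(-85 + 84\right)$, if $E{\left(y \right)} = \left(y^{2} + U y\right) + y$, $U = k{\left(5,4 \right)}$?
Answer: $10$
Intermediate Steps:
$U = 2$
$E{\left(y \right)} = y^{2} + 3 y$ ($E{\left(y \right)} = \left(y^{2} + 2 y\right) + y = y^{2} + 3 y$)
$F{\left(X \right)} = -18 + X$ ($F{\left(X \right)} = \left(0 - 6\right) \left(3 + \left(0 - 6\right)\right) \left(-1\right) + X = - 6 \left(3 - 6\right) \left(-1\right) + X = \left(-6\right) \left(-3\right) \left(-1\right) + X = 18 \left(-1\right) + X = -18 + X$)
$F{\left(8 \right)} \left(-85 + 84\right) = \left(-18 + 8\right) \left(-85 + 84\right) = \left(-10\right) \left(-1\right) = 10$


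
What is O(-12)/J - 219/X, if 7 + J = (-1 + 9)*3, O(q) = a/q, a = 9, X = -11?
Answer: 14859/748 ≈ 19.865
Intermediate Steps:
O(q) = 9/q
J = 17 (J = -7 + (-1 + 9)*3 = -7 + 8*3 = -7 + 24 = 17)
O(-12)/J - 219/X = (9/(-12))/17 - 219/(-11) = (9*(-1/12))*(1/17) - 219*(-1/11) = -¾*1/17 + 219/11 = -3/68 + 219/11 = 14859/748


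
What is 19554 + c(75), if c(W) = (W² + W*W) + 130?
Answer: 30934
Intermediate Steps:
c(W) = 130 + 2*W² (c(W) = (W² + W²) + 130 = 2*W² + 130 = 130 + 2*W²)
19554 + c(75) = 19554 + (130 + 2*75²) = 19554 + (130 + 2*5625) = 19554 + (130 + 11250) = 19554 + 11380 = 30934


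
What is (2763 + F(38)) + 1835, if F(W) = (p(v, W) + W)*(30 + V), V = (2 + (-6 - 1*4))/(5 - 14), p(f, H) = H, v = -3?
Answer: 62510/9 ≈ 6945.6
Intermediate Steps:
V = 8/9 (V = (2 + (-6 - 4))/(-9) = (2 - 10)*(-1/9) = -8*(-1/9) = 8/9 ≈ 0.88889)
F(W) = 556*W/9 (F(W) = (W + W)*(30 + 8/9) = (2*W)*(278/9) = 556*W/9)
(2763 + F(38)) + 1835 = (2763 + (556/9)*38) + 1835 = (2763 + 21128/9) + 1835 = 45995/9 + 1835 = 62510/9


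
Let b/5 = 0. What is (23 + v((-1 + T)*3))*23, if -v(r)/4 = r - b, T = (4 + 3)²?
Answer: -12719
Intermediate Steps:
b = 0 (b = 5*0 = 0)
T = 49 (T = 7² = 49)
v(r) = -4*r (v(r) = -4*(r - 1*0) = -4*(r + 0) = -4*r)
(23 + v((-1 + T)*3))*23 = (23 - 4*(-1 + 49)*3)*23 = (23 - 192*3)*23 = (23 - 4*144)*23 = (23 - 576)*23 = -553*23 = -12719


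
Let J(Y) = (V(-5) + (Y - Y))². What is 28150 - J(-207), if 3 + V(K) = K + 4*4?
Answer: 28086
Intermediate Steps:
V(K) = 13 + K (V(K) = -3 + (K + 4*4) = -3 + (K + 16) = -3 + (16 + K) = 13 + K)
J(Y) = 64 (J(Y) = ((13 - 5) + (Y - Y))² = (8 + 0)² = 8² = 64)
28150 - J(-207) = 28150 - 1*64 = 28150 - 64 = 28086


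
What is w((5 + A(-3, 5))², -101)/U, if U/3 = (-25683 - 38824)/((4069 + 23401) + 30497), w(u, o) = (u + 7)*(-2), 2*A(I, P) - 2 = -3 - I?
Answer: 4985162/193521 ≈ 25.760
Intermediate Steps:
A(I, P) = -½ - I/2 (A(I, P) = 1 + (-3 - I)/2 = 1 + (-3/2 - I/2) = -½ - I/2)
w(u, o) = -14 - 2*u (w(u, o) = (7 + u)*(-2) = -14 - 2*u)
U = -193521/57967 (U = 3*((-25683 - 38824)/((4069 + 23401) + 30497)) = 3*(-64507/(27470 + 30497)) = 3*(-64507/57967) = -193521/57967 ≈ -3.3385)
w((5 + A(-3, 5))², -101)/U = (-14 - 2*(5 + (-½ - ½*(-3)))²)/(-193521/57967) = (-14 - 2*(5 + (-½ + 3/2))²)*(-57967/193521) = (-14 - 2*(5 + 1)²)*(-57967/193521) = (-14 - 2*6²)*(-57967/193521) = (-14 - 2*36)*(-57967/193521) = (-14 - 72)*(-57967/193521) = -86*(-57967/193521) = 4985162/193521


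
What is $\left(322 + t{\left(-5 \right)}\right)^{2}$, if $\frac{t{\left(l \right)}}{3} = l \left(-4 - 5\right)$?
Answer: $208849$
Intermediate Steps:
$t{\left(l \right)} = - 27 l$ ($t{\left(l \right)} = 3 l \left(-4 - 5\right) = 3 l \left(-9\right) = 3 \left(- 9 l\right) = - 27 l$)
$\left(322 + t{\left(-5 \right)}\right)^{2} = \left(322 - -135\right)^{2} = \left(322 + 135\right)^{2} = 457^{2} = 208849$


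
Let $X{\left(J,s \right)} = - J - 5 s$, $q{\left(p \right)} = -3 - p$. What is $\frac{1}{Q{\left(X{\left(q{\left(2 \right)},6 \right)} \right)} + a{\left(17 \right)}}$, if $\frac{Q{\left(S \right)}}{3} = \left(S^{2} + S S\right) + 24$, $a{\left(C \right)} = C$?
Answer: $\frac{1}{3839} \approx 0.00026048$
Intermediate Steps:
$Q{\left(S \right)} = 72 + 6 S^{2}$ ($Q{\left(S \right)} = 3 \left(\left(S^{2} + S S\right) + 24\right) = 3 \left(\left(S^{2} + S^{2}\right) + 24\right) = 3 \left(2 S^{2} + 24\right) = 3 \left(24 + 2 S^{2}\right) = 72 + 6 S^{2}$)
$\frac{1}{Q{\left(X{\left(q{\left(2 \right)},6 \right)} \right)} + a{\left(17 \right)}} = \frac{1}{\left(72 + 6 \left(- (-3 - 2) - 30\right)^{2}\right) + 17} = \frac{1}{\left(72 + 6 \left(\left(-1\right) \left(-5\right) - 30\right)^{2}\right) + 17} = \frac{1}{\left(72 + 6 \left(5 - 30\right)^{2}\right) + 17} = \frac{1}{\left(72 + 6 \left(-25\right)^{2}\right) + 17} = \frac{1}{\left(72 + 6 \cdot 625\right) + 17} = \frac{1}{\left(72 + 3750\right) + 17} = \frac{1}{3822 + 17} = \frac{1}{3839}$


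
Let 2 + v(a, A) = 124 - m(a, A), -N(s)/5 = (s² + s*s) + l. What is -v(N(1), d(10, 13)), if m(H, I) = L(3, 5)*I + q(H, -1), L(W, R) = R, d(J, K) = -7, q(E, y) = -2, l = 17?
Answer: -159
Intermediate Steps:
N(s) = -85 - 10*s² (N(s) = -5*((s² + s*s) + 17) = -5*((s² + s²) + 17) = -5*(2*s² + 17) = -5*(17 + 2*s²) = -85 - 10*s²)
m(H, I) = -2 + 5*I (m(H, I) = 5*I - 2 = -2 + 5*I)
v(a, A) = 124 - 5*A (v(a, A) = -2 + (124 - (-2 + 5*A)) = -2 + (124 + (2 - 5*A)) = -2 + (126 - 5*A) = 124 - 5*A)
-v(N(1), d(10, 13)) = -(124 - 5*(-7)) = -(124 + 35) = -1*159 = -159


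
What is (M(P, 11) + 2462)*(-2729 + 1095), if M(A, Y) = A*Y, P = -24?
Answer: -3591532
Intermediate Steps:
(M(P, 11) + 2462)*(-2729 + 1095) = (-24*11 + 2462)*(-2729 + 1095) = (-264 + 2462)*(-1634) = 2198*(-1634) = -3591532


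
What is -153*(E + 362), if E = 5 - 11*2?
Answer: -52785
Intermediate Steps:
E = -17 (E = 5 - 22 = -17)
-153*(E + 362) = -153*(-17 + 362) = -153*345 = -52785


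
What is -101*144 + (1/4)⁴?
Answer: -3723263/256 ≈ -14544.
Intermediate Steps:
-101*144 + (1/4)⁴ = -14544 + (¼)⁴ = -14544 + 1/256 = -3723263/256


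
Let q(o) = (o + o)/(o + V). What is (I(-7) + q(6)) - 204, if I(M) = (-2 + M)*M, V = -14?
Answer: -285/2 ≈ -142.50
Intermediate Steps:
q(o) = 2*o/(-14 + o) (q(o) = (o + o)/(o - 14) = (2*o)/(-14 + o) = 2*o/(-14 + o))
I(M) = M*(-2 + M)
(I(-7) + q(6)) - 204 = (-7*(-2 - 7) + 2*6/(-14 + 6)) - 204 = (-7*(-9) + 2*6/(-8)) - 204 = (63 + 2*6*(-1/8)) - 204 = (63 - 3/2) - 204 = 123/2 - 204 = -285/2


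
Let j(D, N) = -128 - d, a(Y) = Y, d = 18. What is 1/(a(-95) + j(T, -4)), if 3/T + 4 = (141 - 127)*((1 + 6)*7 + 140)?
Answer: -1/241 ≈ -0.0041494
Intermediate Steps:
T = 3/2642 (T = 3/(-4 + (141 - 127)*((1 + 6)*7 + 140)) = 3/(-4 + 14*(7*7 + 140)) = 3/(-4 + 14*(49 + 140)) = 3/(-4 + 14*189) = 3/(-4 + 2646) = 3/2642 ≈ 0.0011355)
j(D, N) = -146 (j(D, N) = -128 - 1*18 = -128 - 18 = -146)
1/(a(-95) + j(T, -4)) = 1/(-95 - 146) = 1/(-241) = -1/241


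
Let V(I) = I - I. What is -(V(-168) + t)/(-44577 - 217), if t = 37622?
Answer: 18811/22397 ≈ 0.83989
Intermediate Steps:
V(I) = 0
-(V(-168) + t)/(-44577 - 217) = -(0 + 37622)/(-44577 - 217) = -37622/(-44794) = -37622*(-1)/44794 = -1*(-18811/22397) = 18811/22397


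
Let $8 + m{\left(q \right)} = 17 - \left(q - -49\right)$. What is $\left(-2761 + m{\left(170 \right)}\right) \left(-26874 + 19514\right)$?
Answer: $21866560$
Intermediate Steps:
$m{\left(q \right)} = -40 - q$ ($m{\left(q \right)} = -8 - \left(-17 + 49 + q\right) = -8 - \left(32 + q\right) = -40 - q$)
$\left(-2761 + m{\left(170 \right)}\right) \left(-26874 + 19514\right) = \left(-2761 - 210\right) \left(-26874 + 19514\right) = \left(-2761 - 210\right) \left(-7360\right) = \left(-2971\right) \left(-7360\right) = 21866560$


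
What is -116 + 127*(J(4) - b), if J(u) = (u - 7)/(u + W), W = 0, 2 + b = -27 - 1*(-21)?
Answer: 3219/4 ≈ 804.75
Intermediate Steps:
b = -8 (b = -2 + (-27 - 1*(-21)) = -2 + (-27 + 21) = -2 - 6 = -8)
J(u) = (-7 + u)/u (J(u) = (u - 7)/(u + 0) = (-7 + u)/u)
-116 + 127*(J(4) - b) = -116 + 127*((-7 + 4)/4 - 1*(-8)) = -116 + 127*((¼)*(-3) + 8) = -116 + 127*(-¾ + 8) = -116 + 127*(29/4) = -116 + 3683/4 = 3219/4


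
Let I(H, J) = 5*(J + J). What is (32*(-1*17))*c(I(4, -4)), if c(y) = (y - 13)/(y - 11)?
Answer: -1696/3 ≈ -565.33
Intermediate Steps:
I(H, J) = 10*J (I(H, J) = 5*(2*J) = 10*J)
c(y) = (-13 + y)/(-11 + y)
(32*(-1*17))*c(I(4, -4)) = (32*(-1*17))*((-13 + 10*(-4))/(-11 + 10*(-4))) = (32*(-17))*((-13 - 40)/(-11 - 40)) = -544*(-53)/(-51) = -(-32)*(-53)/3 = -544*53/51 = -1696/3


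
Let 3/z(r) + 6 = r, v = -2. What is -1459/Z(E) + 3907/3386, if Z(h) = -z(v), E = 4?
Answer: -39509671/10158 ≈ -3889.5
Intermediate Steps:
z(r) = 3/(-6 + r)
Z(h) = 3/8 (Z(h) = -3/(-6 - 2) = -3/(-8) = -3*(-1)/8 = -1*(-3/8) = 3/8)
-1459/Z(E) + 3907/3386 = -1459/3/8 + 3907/3386 = -1459*8/3 + 3907*(1/3386) = -11672/3 + 3907/3386 = -39509671/10158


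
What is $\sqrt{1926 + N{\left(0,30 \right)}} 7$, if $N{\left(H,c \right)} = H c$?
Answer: $21 \sqrt{214} \approx 307.2$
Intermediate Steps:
$\sqrt{1926 + N{\left(0,30 \right)}} 7 = \sqrt{1926 + 0 \cdot 30} \cdot 7 = \sqrt{1926 + 0} \cdot 7 = \sqrt{1926} \cdot 7 = 3 \sqrt{214} \cdot 7 = 21 \sqrt{214}$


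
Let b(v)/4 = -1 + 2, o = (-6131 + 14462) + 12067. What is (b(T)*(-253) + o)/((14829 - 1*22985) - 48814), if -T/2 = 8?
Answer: -359/1055 ≈ -0.34028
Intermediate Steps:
o = 20398 (o = 8331 + 12067 = 20398)
T = -16 (T = -2*8 = -16)
b(v) = 4 (b(v) = 4*(-1 + 2) = 4*1 = 4)
(b(T)*(-253) + o)/((14829 - 1*22985) - 48814) = (4*(-253) + 20398)/((14829 - 1*22985) - 48814) = (-1012 + 20398)/((14829 - 22985) - 48814) = 19386/(-8156 - 48814) = 19386/(-56970) = 19386*(-1/56970) = -359/1055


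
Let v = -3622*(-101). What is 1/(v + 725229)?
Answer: 1/1091051 ≈ 9.1655e-7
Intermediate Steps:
v = 365822
1/(v + 725229) = 1/(365822 + 725229) = 1/1091051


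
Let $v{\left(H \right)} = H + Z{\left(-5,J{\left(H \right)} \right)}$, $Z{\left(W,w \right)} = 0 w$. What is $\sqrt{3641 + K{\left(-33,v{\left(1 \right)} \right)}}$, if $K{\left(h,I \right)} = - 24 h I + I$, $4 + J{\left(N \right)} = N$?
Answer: $\sqrt{4434} \approx 66.588$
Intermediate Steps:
$J{\left(N \right)} = -4 + N$
$Z{\left(W,w \right)} = 0$
$v{\left(H \right)} = H$ ($v{\left(H \right)} = H + 0 = H$)
$K{\left(h,I \right)} = I - 24 I h$ ($K{\left(h,I \right)} = - 24 I h + I = I - 24 I h$)
$\sqrt{3641 + K{\left(-33,v{\left(1 \right)} \right)}} = \sqrt{3641 + 1 \left(1 - -792\right)} = \sqrt{3641 + 1 \left(1 + 792\right)} = \sqrt{3641 + 1 \cdot 793} = \sqrt{3641 + 793} = \sqrt{4434}$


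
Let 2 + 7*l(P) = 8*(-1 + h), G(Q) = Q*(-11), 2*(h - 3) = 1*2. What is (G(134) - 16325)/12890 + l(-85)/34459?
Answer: -4293066607/3109235570 ≈ -1.3807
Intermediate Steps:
h = 4 (h = 3 + (1*2)/2 = 3 + (½)*2 = 3 + 1 = 4)
G(Q) = -11*Q
l(P) = 22/7 (l(P) = -2/7 + (8*(-1 + 4))/7 = -2/7 + (8*3)/7 = -2/7 + (⅐)*24 = -2/7 + 24/7 = 22/7)
(G(134) - 16325)/12890 + l(-85)/34459 = (-11*134 - 16325)/12890 + (22/7)/34459 = (-1474 - 16325)*(1/12890) + (22/7)*(1/34459) = -17799*1/12890 + 22/241213 = -17799/12890 + 22/241213 = -4293066607/3109235570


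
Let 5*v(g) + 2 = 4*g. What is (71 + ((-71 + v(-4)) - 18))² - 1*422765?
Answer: -10557461/25 ≈ -4.2230e+5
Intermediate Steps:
v(g) = -⅖ + 4*g/5 (v(g) = -⅖ + (4*g)/5 = -⅖ + 4*g/5)
(71 + ((-71 + v(-4)) - 18))² - 1*422765 = (71 + ((-71 + (-⅖ + (⅘)*(-4))) - 18))² - 1*422765 = (71 + ((-71 + (-⅖ - 16/5)) - 18))² - 422765 = (71 + ((-71 - 18/5) - 18))² - 422765 = (71 + (-373/5 - 18))² - 422765 = (71 - 463/5)² - 422765 = (-108/5)² - 422765 = 11664/25 - 422765 = -10557461/25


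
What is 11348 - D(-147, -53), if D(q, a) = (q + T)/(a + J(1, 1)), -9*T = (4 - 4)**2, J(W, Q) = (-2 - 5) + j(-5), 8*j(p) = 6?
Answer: 896296/79 ≈ 11346.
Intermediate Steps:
j(p) = 3/4 (j(p) = (1/8)*6 = 3/4)
J(W, Q) = -25/4 (J(W, Q) = (-2 - 5) + 3/4 = -7 + 3/4 = -25/4)
T = 0 (T = -(4 - 4)**2/9 = -1/9*0**2 = -1/9*0 = 0)
D(q, a) = q/(-25/4 + a) (D(q, a) = (q + 0)/(a - 25/4) = q/(-25/4 + a))
11348 - D(-147, -53) = 11348 - 4*(-147)/(-25 + 4*(-53)) = 11348 - 4*(-147)/(-25 - 212) = 11348 - 4*(-147)/(-237) = 11348 - 4*(-147)*(-1)/237 = 11348 - 1*196/79 = 11348 - 196/79 = 896296/79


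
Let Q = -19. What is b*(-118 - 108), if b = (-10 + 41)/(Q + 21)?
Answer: -3503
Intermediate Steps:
b = 31/2 (b = (-10 + 41)/(-19 + 21) = 31/2 ≈ 15.500)
b*(-118 - 108) = 31*(-118 - 108)/2 = (31/2)*(-226) = -3503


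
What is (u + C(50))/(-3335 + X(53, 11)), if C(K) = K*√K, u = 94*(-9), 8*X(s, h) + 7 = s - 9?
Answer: 2256/8881 - 2000*√2/26643 ≈ 0.14787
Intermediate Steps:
X(s, h) = -2 + s/8 (X(s, h) = -7/8 + (s - 9)/8 = -7/8 + (-9 + s)/8 = -7/8 + (-9/8 + s/8) = -2 + s/8)
u = -846
C(K) = K^(3/2)
(u + C(50))/(-3335 + X(53, 11)) = (-846 + 50^(3/2))/(-3335 + (-2 + (⅛)*53)) = (-846 + 250*√2)/(-3335 + (-2 + 53/8)) = (-846 + 250*√2)/(-3335 + 37/8) = (-846 + 250*√2)/(-26643/8) = (-846 + 250*√2)*(-8/26643) = 2256/8881 - 2000*√2/26643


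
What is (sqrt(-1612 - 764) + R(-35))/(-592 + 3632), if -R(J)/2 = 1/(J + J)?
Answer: 1/106400 + 3*I*sqrt(66)/1520 ≈ 9.3985e-6 + 0.016034*I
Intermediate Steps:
R(J) = -1/J (R(J) = -2/(J + J) = -2*1/(2*J) = -1/J)
(sqrt(-1612 - 764) + R(-35))/(-592 + 3632) = (sqrt(-1612 - 764) - 1/(-35))/(-592 + 3632) = (sqrt(-2376) - 1*(-1/35))/3040 = (6*I*sqrt(66) + 1/35)*(1/3040) = (1/35 + 6*I*sqrt(66))*(1/3040) = 1/106400 + 3*I*sqrt(66)/1520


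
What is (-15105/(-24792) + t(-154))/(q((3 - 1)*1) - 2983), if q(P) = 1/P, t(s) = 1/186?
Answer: -472387/2292206340 ≈ -0.00020608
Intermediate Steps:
t(s) = 1/186
(-15105/(-24792) + t(-154))/(q((3 - 1)*1) - 2983) = (-15105/(-24792) + 1/186)/(1/((3 - 1)*1) - 2983) = (-15105*(-1/24792) + 1/186)/(1/(2*1) - 2983) = (5035/8264 + 1/186)/(1/2 - 2983) = 472387/(768552*(1/2 - 2983)) = 472387/(768552*(-5965/2)) = (472387/768552)*(-2/5965) = -472387/2292206340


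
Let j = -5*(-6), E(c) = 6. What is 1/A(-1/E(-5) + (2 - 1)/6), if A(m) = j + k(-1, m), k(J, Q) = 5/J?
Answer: 1/25 ≈ 0.040000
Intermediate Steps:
j = 30
A(m) = 25 (A(m) = 30 + 5/(-1) = 30 + 5*(-1) = 30 - 5 = 25)
1/A(-1/E(-5) + (2 - 1)/6) = 1/25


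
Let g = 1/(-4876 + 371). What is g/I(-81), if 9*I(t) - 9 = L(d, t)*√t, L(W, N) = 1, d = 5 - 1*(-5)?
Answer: -1/9010 + I/9010 ≈ -0.00011099 + 0.00011099*I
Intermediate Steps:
d = 10 (d = 5 + 5 = 10)
g = -1/4505 (g = 1/(-4505) = -1/4505 ≈ -0.00022198)
I(t) = 1 + √t/9 (I(t) = 1 + (1*√t)/9 = 1 + √t/9)
g/I(-81) = -1/(4505*(1 + √(-81)/9)) = -1/(4505*(1 + (9*I)/9)) = -(1 - I)/2/4505 = -(1 - I)/9010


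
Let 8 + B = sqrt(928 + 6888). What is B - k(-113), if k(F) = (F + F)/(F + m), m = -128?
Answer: -2154/241 + 2*sqrt(1954) ≈ 79.470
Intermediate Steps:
k(F) = 2*F/(-128 + F) (k(F) = (F + F)/(F - 128) = (2*F)/(-128 + F) = 2*F/(-128 + F))
B = -8 + 2*sqrt(1954) (B = -8 + sqrt(928 + 6888) = -8 + sqrt(7816) = -8 + 2*sqrt(1954) ≈ 80.408)
B - k(-113) = (-8 + 2*sqrt(1954)) - 2*(-113)/(-128 - 113) = (-8 + 2*sqrt(1954)) - 2*(-113)/(-241) = (-8 + 2*sqrt(1954)) - 2*(-113)*(-1)/241 = (-8 + 2*sqrt(1954)) - 1*226/241 = (-8 + 2*sqrt(1954)) - 226/241 = -2154/241 + 2*sqrt(1954)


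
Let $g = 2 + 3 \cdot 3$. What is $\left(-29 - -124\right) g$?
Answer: $1045$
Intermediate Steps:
$g = 11$ ($g = 2 + 9 = 11$)
$\left(-29 - -124\right) g = \left(-29 - -124\right) 11 = \left(-29 + 124\right) 11 = 95 \cdot 11 = 1045$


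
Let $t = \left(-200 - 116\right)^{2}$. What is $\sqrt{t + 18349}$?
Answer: $\sqrt{118205} \approx 343.81$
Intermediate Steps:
$t = 99856$ ($t = \left(-316\right)^{2} = 99856$)
$\sqrt{t + 18349} = \sqrt{99856 + 18349} = \sqrt{118205}$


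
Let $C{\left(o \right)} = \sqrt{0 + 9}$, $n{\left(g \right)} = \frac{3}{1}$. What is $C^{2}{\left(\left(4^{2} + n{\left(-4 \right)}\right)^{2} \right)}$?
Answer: $9$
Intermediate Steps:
$n{\left(g \right)} = 3$ ($n{\left(g \right)} = 3 \cdot 1 = 3$)
$C{\left(o \right)} = 3$ ($C{\left(o \right)} = \sqrt{9} = 3$)
$C^{2}{\left(\left(4^{2} + n{\left(-4 \right)}\right)^{2} \right)} = 3^{2} = 9$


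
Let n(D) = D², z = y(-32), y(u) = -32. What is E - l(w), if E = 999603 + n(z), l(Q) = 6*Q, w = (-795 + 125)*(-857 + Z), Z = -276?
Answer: -3554033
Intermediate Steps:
w = 759110 (w = (-795 + 125)*(-857 - 276) = -670*(-1133) = 759110)
z = -32
E = 1000627 (E = 999603 + (-32)² = 999603 + 1024 = 1000627)
E - l(w) = 1000627 - 6*759110 = 1000627 - 1*4554660 = 1000627 - 4554660 = -3554033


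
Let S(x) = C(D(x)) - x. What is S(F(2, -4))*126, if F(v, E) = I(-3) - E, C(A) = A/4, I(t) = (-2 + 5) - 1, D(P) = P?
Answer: -567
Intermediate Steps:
I(t) = 2 (I(t) = 3 - 1 = 2)
C(A) = A/4 (C(A) = A*(1/4) = A/4)
F(v, E) = 2 - E
S(x) = -3*x/4 (S(x) = x/4 - x = -3*x/4)
S(F(2, -4))*126 = -3*(2 - 1*(-4))/4*126 = -3*(2 + 4)/4*126 = -3/4*6*126 = -9/2*126 = -567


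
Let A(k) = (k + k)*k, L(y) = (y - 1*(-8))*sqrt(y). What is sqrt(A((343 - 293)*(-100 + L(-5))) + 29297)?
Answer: sqrt(49804297 - 3000000*I*sqrt(5)) ≈ 7073.1 - 474.2*I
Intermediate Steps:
L(y) = sqrt(y)*(8 + y) (L(y) = (y + 8)*sqrt(y) = (8 + y)*sqrt(y) = sqrt(y)*(8 + y))
A(k) = 2*k**2 (A(k) = (2*k)*k = 2*k**2)
sqrt(A((343 - 293)*(-100 + L(-5))) + 29297) = sqrt(2*((343 - 293)*(-100 + sqrt(-5)*(8 - 5)))**2 + 29297) = sqrt(2*(50*(-100 + (I*sqrt(5))*3))**2 + 29297) = sqrt(2*(50*(-100 + 3*I*sqrt(5)))**2 + 29297) = sqrt(2*(-5000 + 150*I*sqrt(5))**2 + 29297) = sqrt(29297 + 2*(-5000 + 150*I*sqrt(5))**2)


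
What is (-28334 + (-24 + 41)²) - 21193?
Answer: -49238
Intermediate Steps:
(-28334 + (-24 + 41)²) - 21193 = (-28334 + 17²) - 21193 = (-28334 + 289) - 21193 = -28045 - 21193 = -49238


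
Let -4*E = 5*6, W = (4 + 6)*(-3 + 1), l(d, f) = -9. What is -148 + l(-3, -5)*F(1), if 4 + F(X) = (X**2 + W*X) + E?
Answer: 253/2 ≈ 126.50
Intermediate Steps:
W = -20 (W = 10*(-2) = -20)
E = -15/2 (E = -5*6/4 = -1/4*30 = -15/2 ≈ -7.5000)
F(X) = -23/2 + X**2 - 20*X (F(X) = -4 + ((X**2 - 20*X) - 15/2) = -4 + (-15/2 + X**2 - 20*X) = -23/2 + X**2 - 20*X)
-148 + l(-3, -5)*F(1) = -148 - 9*(-23/2 + 1**2 - 20*1) = -148 - 9*(-23/2 + 1 - 20) = -148 - 9*(-61/2) = -148 + 549/2 = 253/2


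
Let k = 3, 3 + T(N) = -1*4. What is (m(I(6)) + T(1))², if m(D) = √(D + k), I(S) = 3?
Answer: (7 - √6)² ≈ 20.707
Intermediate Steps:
T(N) = -7 (T(N) = -3 - 1*4 = -3 - 4 = -7)
m(D) = √(3 + D) (m(D) = √(D + 3) = √(3 + D))
(m(I(6)) + T(1))² = (√(3 + 3) - 7)² = (√6 - 7)² = (-7 + √6)²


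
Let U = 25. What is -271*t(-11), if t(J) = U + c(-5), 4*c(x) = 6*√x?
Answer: -6775 - 813*I*√5/2 ≈ -6775.0 - 908.96*I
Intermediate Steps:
c(x) = 3*√x/2 (c(x) = (6*√x)/4 = 3*√x/2)
t(J) = 25 + 3*I*√5/2 (t(J) = 25 + 3*√(-5)/2 = 25 + 3*(I*√5)/2 = 25 + 3*I*√5/2)
-271*t(-11) = -271*(25 + 3*I*√5/2) = -6775 - 813*I*√5/2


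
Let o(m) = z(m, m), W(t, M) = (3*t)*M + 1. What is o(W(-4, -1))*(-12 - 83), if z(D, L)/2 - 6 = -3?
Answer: -570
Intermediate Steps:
z(D, L) = 6 (z(D, L) = 12 + 2*(-3) = 12 - 6 = 6)
W(t, M) = 1 + 3*M*t (W(t, M) = 3*M*t + 1 = 1 + 3*M*t)
o(m) = 6
o(W(-4, -1))*(-12 - 83) = 6*(-12 - 83) = 6*(-95) = -570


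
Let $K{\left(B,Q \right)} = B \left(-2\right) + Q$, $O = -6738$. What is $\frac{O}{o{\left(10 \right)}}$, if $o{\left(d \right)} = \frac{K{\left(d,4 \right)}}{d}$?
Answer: $\frac{16845}{4} \approx 4211.3$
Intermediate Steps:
$K{\left(B,Q \right)} = Q - 2 B$ ($K{\left(B,Q \right)} = - 2 B + Q = Q - 2 B$)
$o{\left(d \right)} = \frac{4 - 2 d}{d}$
$\frac{O}{o{\left(10 \right)}} = - \frac{6738}{-2 + \frac{4}{10}} = - \frac{6738}{-2 + 4 \cdot \frac{1}{10}} = - \frac{6738}{-2 + \frac{2}{5}} = - \frac{6738}{- \frac{8}{5}} = \left(-6738\right) \left(- \frac{5}{8}\right) = \frac{16845}{4}$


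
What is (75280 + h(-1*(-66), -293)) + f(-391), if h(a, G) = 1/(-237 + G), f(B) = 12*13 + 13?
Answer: 39987969/530 ≈ 75449.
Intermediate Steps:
f(B) = 169 (f(B) = 156 + 13 = 169)
(75280 + h(-1*(-66), -293)) + f(-391) = (75280 + 1/(-237 - 293)) + 169 = (75280 + 1/(-530)) + 169 = (75280 - 1/530) + 169 = 39898399/530 + 169 = 39987969/530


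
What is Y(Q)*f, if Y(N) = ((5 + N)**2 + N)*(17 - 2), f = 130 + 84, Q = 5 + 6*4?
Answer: 3803850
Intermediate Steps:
Q = 29 (Q = 5 + 24 = 29)
f = 214
Y(N) = 15*N + 15*(5 + N)**2 (Y(N) = (N + (5 + N)**2)*15 = 15*N + 15*(5 + N)**2)
Y(Q)*f = (15*29 + 15*(5 + 29)**2)*214 = (435 + 15*34**2)*214 = (435 + 15*1156)*214 = (435 + 17340)*214 = 17775*214 = 3803850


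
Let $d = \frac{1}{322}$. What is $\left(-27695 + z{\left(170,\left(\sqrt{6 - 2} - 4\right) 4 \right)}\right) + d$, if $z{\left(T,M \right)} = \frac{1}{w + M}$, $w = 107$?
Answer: $- \frac{882860789}{31878} \approx -27695.0$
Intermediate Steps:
$z{\left(T,M \right)} = \frac{1}{107 + M}$
$d = \frac{1}{322} \approx 0.0031056$
$\left(-27695 + z{\left(170,\left(\sqrt{6 - 2} - 4\right) 4 \right)}\right) + d = \left(-27695 + \frac{1}{107 + \left(\sqrt{6 - 2} - 4\right) 4}\right) + \frac{1}{322} = \left(-27695 + \frac{1}{107 + \left(\sqrt{4} - 4\right) 4}\right) + \frac{1}{322} = \left(-27695 + \frac{1}{107 + \left(2 - 4\right) 4}\right) + \frac{1}{322} = \left(-27695 + \frac{1}{107 - 8}\right) + \frac{1}{322} = \left(-27695 + \frac{1}{99}\right) + \frac{1}{322} = - \frac{2741804}{99} + \frac{1}{322} = - \frac{882860789}{31878}$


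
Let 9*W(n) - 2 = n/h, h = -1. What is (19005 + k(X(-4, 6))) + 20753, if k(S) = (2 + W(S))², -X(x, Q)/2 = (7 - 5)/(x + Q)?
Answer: 3220882/81 ≈ 39764.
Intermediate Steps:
X(x, Q) = -4/(Q + x) (X(x, Q) = -2*(7 - 5)/(x + Q) = -4/(Q + x))
W(n) = 2/9 - n/9 (W(n) = 2/9 + (n/(-1))/9 = 2/9 + (n*(-1))/9 = 2/9 + (-n)/9 = 2/9 - n/9)
k(S) = (20/9 - S/9)² (k(S) = (2 + (2/9 - S/9))² = (20/9 - S/9)²)
(19005 + k(X(-4, 6))) + 20753 = (19005 + (-20 - 4/(6 - 4))²/81) + 20753 = (19005 + (-20 - 4/2)²/81) + 20753 = (19005 + (-20 - 4*½)²/81) + 20753 = (19005 + (-20 - 2)²/81) + 20753 = (19005 + (1/81)*(-22)²) + 20753 = (19005 + (1/81)*484) + 20753 = (19005 + 484/81) + 20753 = 1539889/81 + 20753 = 3220882/81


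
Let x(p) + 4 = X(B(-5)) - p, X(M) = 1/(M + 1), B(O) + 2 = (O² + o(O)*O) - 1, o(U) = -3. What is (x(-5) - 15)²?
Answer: 281961/1444 ≈ 195.26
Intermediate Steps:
B(O) = -3 + O² - 3*O (B(O) = -2 + ((O² - 3*O) - 1) = -2 + (-1 + O² - 3*O) = -3 + O² - 3*O)
X(M) = 1/(1 + M)
x(p) = -151/38 - p (x(p) = -4 + (1/(1 + (-3 + (-5)² - 3*(-5))) - p) = -4 + (1/(1 + (-3 + 25 + 15)) - p) = -4 + (1/(1 + 37) - p) = -4 + (1/38 - p) = -151/38 - p)
(x(-5) - 15)² = ((-151/38 - 1*(-5)) - 15)² = ((-151/38 + 5) - 15)² = (39/38 - 15)² = (-531/38)² = 281961/1444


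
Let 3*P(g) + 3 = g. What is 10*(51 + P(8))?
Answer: 1580/3 ≈ 526.67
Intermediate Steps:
P(g) = -1 + g/3
10*(51 + P(8)) = 10*(51 + (-1 + (⅓)*8)) = 10*(51 + (-1 + 8/3)) = 10*(51 + 5/3) = 10*(158/3) = 1580/3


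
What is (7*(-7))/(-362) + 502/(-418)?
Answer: -80621/75658 ≈ -1.0656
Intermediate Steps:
(7*(-7))/(-362) + 502/(-418) = -49*(-1/362) + 502*(-1/418) = 49/362 - 251/209 = -80621/75658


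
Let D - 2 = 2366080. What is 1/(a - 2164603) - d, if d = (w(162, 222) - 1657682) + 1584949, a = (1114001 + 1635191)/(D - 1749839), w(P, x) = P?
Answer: 96803813783827184/1333918697337 ≈ 72571.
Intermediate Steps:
D = 2366082 (D = 2 + 2366080 = 2366082)
a = 2749192/616243 (a = (1114001 + 1635191)/(2366082 - 1749839) = 2749192/616243 ≈ 4.4612)
d = -72571 (d = (162 - 1657682) + 1584949 = -1657520 + 1584949 = -72571)
1/(a - 2164603) - d = 1/(2749192/616243 - 2164603) - 1*(-72571) = 1/(-1333918697337/616243) + 72571 = -616243/1333918697337 + 72571 = 96803813783827184/1333918697337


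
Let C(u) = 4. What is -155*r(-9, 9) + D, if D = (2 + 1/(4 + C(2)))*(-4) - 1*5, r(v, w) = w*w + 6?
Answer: -26997/2 ≈ -13499.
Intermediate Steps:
r(v, w) = 6 + w² (r(v, w) = w² + 6 = 6 + w²)
D = -27/2 (D = (2 + 1/(4 + 4))*(-4) - 1*5 = (2 + 1/8)*(-4) - 5 = (2 + ⅛)*(-4) - 5 = (17/8)*(-4) - 5 = -17/2 - 5 = -27/2 ≈ -13.500)
-155*r(-9, 9) + D = -155*(6 + 9²) - 27/2 = -155*(6 + 81) - 27/2 = -155*87 - 27/2 = -13485 - 27/2 = -26997/2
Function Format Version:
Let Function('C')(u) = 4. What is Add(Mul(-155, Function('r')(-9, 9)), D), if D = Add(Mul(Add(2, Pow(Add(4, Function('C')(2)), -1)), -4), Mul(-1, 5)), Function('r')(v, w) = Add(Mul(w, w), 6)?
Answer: Rational(-26997, 2) ≈ -13499.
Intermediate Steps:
Function('r')(v, w) = Add(6, Pow(w, 2)) (Function('r')(v, w) = Add(Pow(w, 2), 6) = Add(6, Pow(w, 2)))
D = Rational(-27, 2) (D = Add(Mul(Add(2, Pow(Add(4, 4), -1)), -4), Mul(-1, 5)) = Add(Mul(Add(2, Pow(8, -1)), -4), -5) = Add(Mul(Add(2, Rational(1, 8)), -4), -5) = Add(Mul(Rational(17, 8), -4), -5) = Add(Rational(-17, 2), -5) = Rational(-27, 2) ≈ -13.500)
Add(Mul(-155, Function('r')(-9, 9)), D) = Add(Mul(-155, Add(6, Pow(9, 2))), Rational(-27, 2)) = Add(Mul(-155, Add(6, 81)), Rational(-27, 2)) = Add(Mul(-155, 87), Rational(-27, 2)) = Add(-13485, Rational(-27, 2)) = Rational(-26997, 2)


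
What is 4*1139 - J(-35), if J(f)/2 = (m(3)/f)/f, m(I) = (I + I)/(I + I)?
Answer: 5581098/1225 ≈ 4556.0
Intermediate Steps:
m(I) = 1 (m(I) = (2*I)/((2*I)) = (2*I)*(1/(2*I)) = 1)
J(f) = 2/f**2 (J(f) = 2*((1/f)/f) = 2*(1/(f*f)) = 2/f**2)
4*1139 - J(-35) = 4*1139 - 2/(-35)**2 = 4556 - 2/1225 = 5581098/1225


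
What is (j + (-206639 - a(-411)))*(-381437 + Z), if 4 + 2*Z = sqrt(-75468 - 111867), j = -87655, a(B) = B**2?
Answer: 176688266385 - 1389645*I*sqrt(20815)/2 ≈ 1.7669e+11 - 1.0024e+8*I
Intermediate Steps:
Z = -2 + 3*I*sqrt(20815)/2 (Z = -2 + sqrt(-75468 - 111867)/2 = -2 + sqrt(-187335)/2 = -2 + (3*I*sqrt(20815))/2 = -2 + 3*I*sqrt(20815)/2 ≈ -2.0 + 216.41*I)
(j + (-206639 - a(-411)))*(-381437 + Z) = (-87655 + (-206639 - 1*(-411)**2))*(-381437 + (-2 + 3*I*sqrt(20815)/2)) = (-87655 + (-206639 - 1*168921))*(-381439 + 3*I*sqrt(20815)/2) = (-87655 + (-206639 - 168921))*(-381439 + 3*I*sqrt(20815)/2) = (-87655 - 375560)*(-381439 + 3*I*sqrt(20815)/2) = -463215*(-381439 + 3*I*sqrt(20815)/2) = 176688266385 - 1389645*I*sqrt(20815)/2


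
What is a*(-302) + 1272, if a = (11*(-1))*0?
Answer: 1272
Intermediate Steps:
a = 0 (a = -11*0 = 0)
a*(-302) + 1272 = 0*(-302) + 1272 = 0 + 1272 = 1272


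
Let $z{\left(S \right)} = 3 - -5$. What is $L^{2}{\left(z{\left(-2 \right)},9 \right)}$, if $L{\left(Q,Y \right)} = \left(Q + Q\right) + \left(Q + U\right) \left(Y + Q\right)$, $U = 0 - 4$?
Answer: $7056$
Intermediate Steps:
$U = -4$ ($U = 0 - 4 = -4$)
$z{\left(S \right)} = 8$ ($z{\left(S \right)} = 3 + 5 = 8$)
$L{\left(Q,Y \right)} = 2 Q + \left(-4 + Q\right) \left(Q + Y\right)$ ($L{\left(Q,Y \right)} = \left(Q + Q\right) + \left(Q - 4\right) \left(Y + Q\right) = 2 Q + \left(-4 + Q\right) \left(Q + Y\right)$)
$L^{2}{\left(z{\left(-2 \right)},9 \right)} = \left(8^{2} - 36 - 16 + 8 \cdot 9\right)^{2} = \left(64 - 36 - 16 + 72\right)^{2} = 84^{2} = 7056$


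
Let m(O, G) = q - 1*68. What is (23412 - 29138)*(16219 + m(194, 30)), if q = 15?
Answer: -92566516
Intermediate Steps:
m(O, G) = -53 (m(O, G) = 15 - 1*68 = 15 - 68 = -53)
(23412 - 29138)*(16219 + m(194, 30)) = (23412 - 29138)*(16219 - 53) = -5726*16166 = -92566516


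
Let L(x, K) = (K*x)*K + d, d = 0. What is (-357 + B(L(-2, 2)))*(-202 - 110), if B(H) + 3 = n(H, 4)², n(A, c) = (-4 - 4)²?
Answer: -1165632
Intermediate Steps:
L(x, K) = x*K² (L(x, K) = (K*x)*K + 0 = x*K² + 0 = x*K²)
n(A, c) = 64 (n(A, c) = (-8)² = 64)
B(H) = 4093 (B(H) = -3 + 64² = -3 + 4096 = 4093)
(-357 + B(L(-2, 2)))*(-202 - 110) = (-357 + 4093)*(-202 - 110) = 3736*(-312) = -1165632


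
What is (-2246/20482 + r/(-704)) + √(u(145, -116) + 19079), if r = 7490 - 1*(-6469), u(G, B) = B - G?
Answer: -13067701/655424 + 97*√2 ≈ 117.24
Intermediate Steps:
r = 13959 (r = 7490 + 6469 = 13959)
(-2246/20482 + r/(-704)) + √(u(145, -116) + 19079) = (-2246/20482 + 13959/(-704)) + √((-116 - 1*145) + 19079) = (-2246*1/20482 + 13959*(-1/704)) + √((-116 - 145) + 19079) = (-1123/10241 - 1269/64) + √(-261 + 19079) = -13067701/655424 + √18818 = -13067701/655424 + 97*√2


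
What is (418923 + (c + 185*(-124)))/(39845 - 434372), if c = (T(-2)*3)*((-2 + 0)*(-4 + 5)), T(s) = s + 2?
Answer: -56569/56361 ≈ -1.0037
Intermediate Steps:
T(s) = 2 + s
c = 0 (c = ((2 - 2)*3)*((-2 + 0)*(-4 + 5)) = (0*3)*(-2*1) = 0*(-2) = 0)
(418923 + (c + 185*(-124)))/(39845 - 434372) = (418923 + (0 + 185*(-124)))/(39845 - 434372) = (418923 + (0 - 22940))/(-394527) = (418923 - 22940)*(-1/394527) = 395983*(-1/394527) = -56569/56361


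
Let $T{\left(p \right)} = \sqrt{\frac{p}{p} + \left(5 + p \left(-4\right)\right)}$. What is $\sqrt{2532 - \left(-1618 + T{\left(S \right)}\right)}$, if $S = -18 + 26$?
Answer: $\sqrt{4150 - i \sqrt{26}} \approx 64.421 - 0.0396 i$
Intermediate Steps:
$S = 8$
$T{\left(p \right)} = \sqrt{6 - 4 p}$ ($T{\left(p \right)} = \sqrt{1 - \left(-5 + 4 p\right)} = \sqrt{6 - 4 p}$)
$\sqrt{2532 - \left(-1618 + T{\left(S \right)}\right)} = \sqrt{2532 + \left(\left(771 - -847\right) - \sqrt{6 - 32}\right)} = \sqrt{2532 + \left(\left(771 + 847\right) - \sqrt{6 - 32}\right)} = \sqrt{2532 + \left(1618 - \sqrt{-26}\right)} = \sqrt{2532 + \left(1618 - i \sqrt{26}\right)} = \sqrt{4150 - i \sqrt{26}}$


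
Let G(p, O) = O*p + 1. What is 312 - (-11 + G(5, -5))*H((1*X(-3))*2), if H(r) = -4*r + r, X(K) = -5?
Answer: 1362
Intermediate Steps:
G(p, O) = 1 + O*p
H(r) = -3*r
312 - (-11 + G(5, -5))*H((1*X(-3))*2) = 312 - (-11 + (1 - 5*5))*(-3*1*(-5)*2) = 312 - (-11 + (1 - 25))*(-(-15)*2) = 312 - (-11 - 24)*(-3*(-10)) = 312 - (-35)*30 = 312 - 1*(-1050) = 312 + 1050 = 1362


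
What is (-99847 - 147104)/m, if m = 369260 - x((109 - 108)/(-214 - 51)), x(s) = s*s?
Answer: -17342133975/25931283499 ≈ -0.66877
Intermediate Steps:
x(s) = s²
m = 25931283499/70225 (m = 369260 - ((109 - 108)/(-214 - 51))² = 369260 - (1/(-265))² = 369260 - (1*(-1/265))² = 369260 - (-1/265)² = 369260 - 1*1/70225 = 369260 - 1/70225 = 25931283499/70225 ≈ 3.6926e+5)
(-99847 - 147104)/m = (-99847 - 147104)/(25931283499/70225) = -246951*70225/25931283499 = -17342133975/25931283499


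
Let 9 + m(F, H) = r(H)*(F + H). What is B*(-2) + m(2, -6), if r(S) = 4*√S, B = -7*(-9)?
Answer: -135 - 16*I*√6 ≈ -135.0 - 39.192*I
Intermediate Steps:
B = 63
m(F, H) = -9 + 4*√H*(F + H) (m(F, H) = -9 + (4*√H)*(F + H) = -9 + 4*√H*(F + H))
B*(-2) + m(2, -6) = 63*(-2) + (-9 + 4*(-6)^(3/2) + 4*2*√(-6)) = -126 + (-9 + 4*(-6*I*√6) + 4*2*(I*√6)) = -126 + (-9 - 24*I*√6 + 8*I*√6) = -126 + (-9 - 16*I*√6) = -135 - 16*I*√6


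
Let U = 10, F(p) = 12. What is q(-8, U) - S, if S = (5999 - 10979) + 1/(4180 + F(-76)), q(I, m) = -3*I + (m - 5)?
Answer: 20997727/4192 ≈ 5009.0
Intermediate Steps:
q(I, m) = -5 + m - 3*I (q(I, m) = -3*I + (-5 + m) = -5 + m - 3*I)
S = -20876159/4192 (S = (5999 - 10979) + 1/(4180 + 12) = -4980 + 1/4192 = -20876159/4192 ≈ -4980.0)
q(-8, U) - S = (-5 + 10 - 3*(-8)) - 1*(-20876159/4192) = (-5 + 10 + 24) + 20876159/4192 = 29 + 20876159/4192 = 20997727/4192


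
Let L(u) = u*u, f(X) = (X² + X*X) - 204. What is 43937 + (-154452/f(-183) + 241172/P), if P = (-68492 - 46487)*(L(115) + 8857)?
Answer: 20022989557780665/455744446901 ≈ 43935.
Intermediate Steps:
f(X) = -204 + 2*X² (f(X) = (X² + X²) - 204 = 2*X² - 204 = -204 + 2*X²)
L(u) = u²
P = -2538966278 (P = (-68492 - 46487)*(115² + 8857) = -114979*(13225 + 8857) = -114979*22082 = -2538966278)
43937 + (-154452/f(-183) + 241172/P) = 43937 + (-154452/(-204 + 2*(-183)²) + 241172/(-2538966278)) = 43937 + (-154452/(-204 + 2*33489) + 241172*(-1/2538966278)) = 43937 + (-154452/(-204 + 66978) - 120586/1269483139) = 43937 + (-154452/66774 - 120586/1269483139) = 43937 + (-154452*1/66774 - 120586/1269483139) = 43937 + (-25742/11129 - 120586/1269483139) = 43937 - 1054205708572/455744446901 = 20022989557780665/455744446901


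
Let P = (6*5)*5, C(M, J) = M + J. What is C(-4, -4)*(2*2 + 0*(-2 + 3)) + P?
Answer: 118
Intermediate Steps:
C(M, J) = J + M
P = 150 (P = 30*5 = 150)
C(-4, -4)*(2*2 + 0*(-2 + 3)) + P = (-4 - 4)*(2*2 + 0*(-2 + 3)) + 150 = -8*(4 + 0*1) + 150 = -8*(4 + 0) + 150 = -8*4 + 150 = -32 + 150 = 118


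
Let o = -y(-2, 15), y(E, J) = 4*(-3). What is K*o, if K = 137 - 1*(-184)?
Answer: 3852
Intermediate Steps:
y(E, J) = -12
K = 321 (K = 137 + 184 = 321)
o = 12 (o = -1*(-12) = 12)
K*o = 321*12 = 3852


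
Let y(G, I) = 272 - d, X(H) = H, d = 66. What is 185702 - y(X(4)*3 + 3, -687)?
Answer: 185496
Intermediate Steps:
y(G, I) = 206 (y(G, I) = 272 - 1*66 = 272 - 66 = 206)
185702 - y(X(4)*3 + 3, -687) = 185702 - 1*206 = 185702 - 206 = 185496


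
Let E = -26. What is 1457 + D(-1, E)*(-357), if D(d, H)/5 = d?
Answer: 3242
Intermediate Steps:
D(d, H) = 5*d
1457 + D(-1, E)*(-357) = 1457 + (5*(-1))*(-357) = 1457 - 5*(-357) = 1457 + 1785 = 3242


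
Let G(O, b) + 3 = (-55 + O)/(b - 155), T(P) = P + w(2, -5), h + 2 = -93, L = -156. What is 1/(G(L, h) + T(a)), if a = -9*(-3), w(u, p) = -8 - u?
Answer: 250/3711 ≈ 0.067367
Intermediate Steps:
h = -95 (h = -2 - 93 = -95)
a = 27
T(P) = -10 + P (T(P) = P + (-8 - 1*2) = P + (-8 - 2) = P - 10 = -10 + P)
G(O, b) = -3 + (-55 + O)/(-155 + b) (G(O, b) = -3 + (-55 + O)/(b - 155) = -3 + (-55 + O)/(-155 + b))
1/(G(L, h) + T(a)) = 1/((410 - 156 - 3*(-95))/(-155 - 95) + (-10 + 27)) = 1/((410 - 156 + 285)/(-250) + 17) = 1/(-1/250*539 + 17) = 1/(-539/250 + 17) = 1/(3711/250) = 250/3711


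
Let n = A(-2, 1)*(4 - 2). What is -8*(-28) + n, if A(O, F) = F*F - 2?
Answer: 222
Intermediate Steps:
A(O, F) = -2 + F**2 (A(O, F) = F**2 - 2 = -2 + F**2)
n = -2 (n = (-2 + 1**2)*(4 - 2) = (-2 + 1)*2 = -1*2 = -2)
-8*(-28) + n = -8*(-28) - 2 = 224 - 2 = 222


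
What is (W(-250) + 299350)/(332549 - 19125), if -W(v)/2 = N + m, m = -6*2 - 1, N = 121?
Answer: 149567/156712 ≈ 0.95441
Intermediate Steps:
m = -13 (m = -12 - 1 = -13)
W(v) = -216 (W(v) = -2*(121 - 13) = -2*108 = -216)
(W(-250) + 299350)/(332549 - 19125) = (-216 + 299350)/(332549 - 19125) = 299134/313424 = 299134*(1/313424) = 149567/156712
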